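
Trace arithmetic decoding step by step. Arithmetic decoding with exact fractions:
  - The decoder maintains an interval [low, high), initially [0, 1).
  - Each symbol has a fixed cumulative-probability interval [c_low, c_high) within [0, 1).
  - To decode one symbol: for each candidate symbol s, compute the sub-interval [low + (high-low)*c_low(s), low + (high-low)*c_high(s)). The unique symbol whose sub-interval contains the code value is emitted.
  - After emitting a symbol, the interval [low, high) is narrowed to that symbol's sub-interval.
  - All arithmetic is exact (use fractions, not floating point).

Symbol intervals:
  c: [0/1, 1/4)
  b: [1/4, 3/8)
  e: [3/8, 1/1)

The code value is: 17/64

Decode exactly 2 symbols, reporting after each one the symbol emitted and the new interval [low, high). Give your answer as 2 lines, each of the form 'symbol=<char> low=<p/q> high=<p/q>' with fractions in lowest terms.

Step 1: interval [0/1, 1/1), width = 1/1 - 0/1 = 1/1
  'c': [0/1 + 1/1*0/1, 0/1 + 1/1*1/4) = [0/1, 1/4)
  'b': [0/1 + 1/1*1/4, 0/1 + 1/1*3/8) = [1/4, 3/8) <- contains code 17/64
  'e': [0/1 + 1/1*3/8, 0/1 + 1/1*1/1) = [3/8, 1/1)
  emit 'b', narrow to [1/4, 3/8)
Step 2: interval [1/4, 3/8), width = 3/8 - 1/4 = 1/8
  'c': [1/4 + 1/8*0/1, 1/4 + 1/8*1/4) = [1/4, 9/32) <- contains code 17/64
  'b': [1/4 + 1/8*1/4, 1/4 + 1/8*3/8) = [9/32, 19/64)
  'e': [1/4 + 1/8*3/8, 1/4 + 1/8*1/1) = [19/64, 3/8)
  emit 'c', narrow to [1/4, 9/32)

Answer: symbol=b low=1/4 high=3/8
symbol=c low=1/4 high=9/32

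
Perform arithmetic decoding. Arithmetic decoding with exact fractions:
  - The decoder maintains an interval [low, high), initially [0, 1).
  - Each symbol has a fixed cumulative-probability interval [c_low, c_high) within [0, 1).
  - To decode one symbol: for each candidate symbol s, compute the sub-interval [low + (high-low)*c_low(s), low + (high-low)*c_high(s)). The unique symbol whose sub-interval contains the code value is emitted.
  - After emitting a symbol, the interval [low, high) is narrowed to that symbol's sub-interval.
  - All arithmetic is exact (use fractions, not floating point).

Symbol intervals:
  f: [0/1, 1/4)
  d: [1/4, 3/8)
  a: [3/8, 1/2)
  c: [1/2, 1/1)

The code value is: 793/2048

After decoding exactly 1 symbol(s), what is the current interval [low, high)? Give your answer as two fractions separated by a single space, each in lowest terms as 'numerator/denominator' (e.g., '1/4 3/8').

Step 1: interval [0/1, 1/1), width = 1/1 - 0/1 = 1/1
  'f': [0/1 + 1/1*0/1, 0/1 + 1/1*1/4) = [0/1, 1/4)
  'd': [0/1 + 1/1*1/4, 0/1 + 1/1*3/8) = [1/4, 3/8)
  'a': [0/1 + 1/1*3/8, 0/1 + 1/1*1/2) = [3/8, 1/2) <- contains code 793/2048
  'c': [0/1 + 1/1*1/2, 0/1 + 1/1*1/1) = [1/2, 1/1)
  emit 'a', narrow to [3/8, 1/2)

Answer: 3/8 1/2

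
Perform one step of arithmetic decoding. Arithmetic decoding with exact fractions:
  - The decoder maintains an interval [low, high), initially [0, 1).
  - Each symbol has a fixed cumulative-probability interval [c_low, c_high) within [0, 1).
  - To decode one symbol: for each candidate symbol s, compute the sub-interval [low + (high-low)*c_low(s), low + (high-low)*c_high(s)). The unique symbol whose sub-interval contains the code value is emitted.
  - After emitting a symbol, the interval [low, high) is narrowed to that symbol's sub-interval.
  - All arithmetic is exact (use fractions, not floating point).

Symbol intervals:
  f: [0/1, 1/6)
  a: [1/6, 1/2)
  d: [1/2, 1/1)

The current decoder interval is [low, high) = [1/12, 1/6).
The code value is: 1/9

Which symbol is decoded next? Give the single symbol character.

Answer: a

Derivation:
Interval width = high − low = 1/6 − 1/12 = 1/12
Scaled code = (code − low) / width = (1/9 − 1/12) / 1/12 = 1/3
  f: [0/1, 1/6) 
  a: [1/6, 1/2) ← scaled code falls here ✓
  d: [1/2, 1/1) 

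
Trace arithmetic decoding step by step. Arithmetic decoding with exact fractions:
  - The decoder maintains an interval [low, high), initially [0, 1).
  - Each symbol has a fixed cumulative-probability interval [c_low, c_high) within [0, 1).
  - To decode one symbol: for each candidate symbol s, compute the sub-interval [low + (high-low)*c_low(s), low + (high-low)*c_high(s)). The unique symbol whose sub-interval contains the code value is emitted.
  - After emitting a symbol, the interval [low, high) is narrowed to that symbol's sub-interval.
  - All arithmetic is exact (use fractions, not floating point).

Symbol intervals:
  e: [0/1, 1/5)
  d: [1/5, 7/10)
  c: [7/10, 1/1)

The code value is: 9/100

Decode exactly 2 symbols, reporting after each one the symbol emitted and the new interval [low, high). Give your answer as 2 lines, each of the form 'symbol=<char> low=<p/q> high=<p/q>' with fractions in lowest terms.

Answer: symbol=e low=0/1 high=1/5
symbol=d low=1/25 high=7/50

Derivation:
Step 1: interval [0/1, 1/1), width = 1/1 - 0/1 = 1/1
  'e': [0/1 + 1/1*0/1, 0/1 + 1/1*1/5) = [0/1, 1/5) <- contains code 9/100
  'd': [0/1 + 1/1*1/5, 0/1 + 1/1*7/10) = [1/5, 7/10)
  'c': [0/1 + 1/1*7/10, 0/1 + 1/1*1/1) = [7/10, 1/1)
  emit 'e', narrow to [0/1, 1/5)
Step 2: interval [0/1, 1/5), width = 1/5 - 0/1 = 1/5
  'e': [0/1 + 1/5*0/1, 0/1 + 1/5*1/5) = [0/1, 1/25)
  'd': [0/1 + 1/5*1/5, 0/1 + 1/5*7/10) = [1/25, 7/50) <- contains code 9/100
  'c': [0/1 + 1/5*7/10, 0/1 + 1/5*1/1) = [7/50, 1/5)
  emit 'd', narrow to [1/25, 7/50)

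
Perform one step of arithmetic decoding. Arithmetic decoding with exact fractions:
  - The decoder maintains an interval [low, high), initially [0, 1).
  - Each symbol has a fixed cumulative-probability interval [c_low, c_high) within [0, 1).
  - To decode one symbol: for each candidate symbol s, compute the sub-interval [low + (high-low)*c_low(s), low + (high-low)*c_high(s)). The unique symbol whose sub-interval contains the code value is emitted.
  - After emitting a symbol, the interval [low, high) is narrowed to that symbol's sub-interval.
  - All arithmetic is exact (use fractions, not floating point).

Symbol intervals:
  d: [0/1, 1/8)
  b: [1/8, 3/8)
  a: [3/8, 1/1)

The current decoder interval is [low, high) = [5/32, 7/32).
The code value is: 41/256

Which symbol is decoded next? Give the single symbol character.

Interval width = high − low = 7/32 − 5/32 = 1/16
Scaled code = (code − low) / width = (41/256 − 5/32) / 1/16 = 1/16
  d: [0/1, 1/8) ← scaled code falls here ✓
  b: [1/8, 3/8) 
  a: [3/8, 1/1) 

Answer: d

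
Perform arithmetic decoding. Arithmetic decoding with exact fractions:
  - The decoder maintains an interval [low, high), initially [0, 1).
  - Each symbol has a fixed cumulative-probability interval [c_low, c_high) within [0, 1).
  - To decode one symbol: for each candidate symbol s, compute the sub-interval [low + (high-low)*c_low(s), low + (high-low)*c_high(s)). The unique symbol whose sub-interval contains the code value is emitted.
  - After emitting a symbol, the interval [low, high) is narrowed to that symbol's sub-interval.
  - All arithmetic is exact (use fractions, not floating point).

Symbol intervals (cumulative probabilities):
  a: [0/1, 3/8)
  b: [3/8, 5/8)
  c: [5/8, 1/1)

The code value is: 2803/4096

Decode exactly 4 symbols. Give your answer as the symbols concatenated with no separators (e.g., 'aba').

Step 1: interval [0/1, 1/1), width = 1/1 - 0/1 = 1/1
  'a': [0/1 + 1/1*0/1, 0/1 + 1/1*3/8) = [0/1, 3/8)
  'b': [0/1 + 1/1*3/8, 0/1 + 1/1*5/8) = [3/8, 5/8)
  'c': [0/1 + 1/1*5/8, 0/1 + 1/1*1/1) = [5/8, 1/1) <- contains code 2803/4096
  emit 'c', narrow to [5/8, 1/1)
Step 2: interval [5/8, 1/1), width = 1/1 - 5/8 = 3/8
  'a': [5/8 + 3/8*0/1, 5/8 + 3/8*3/8) = [5/8, 49/64) <- contains code 2803/4096
  'b': [5/8 + 3/8*3/8, 5/8 + 3/8*5/8) = [49/64, 55/64)
  'c': [5/8 + 3/8*5/8, 5/8 + 3/8*1/1) = [55/64, 1/1)
  emit 'a', narrow to [5/8, 49/64)
Step 3: interval [5/8, 49/64), width = 49/64 - 5/8 = 9/64
  'a': [5/8 + 9/64*0/1, 5/8 + 9/64*3/8) = [5/8, 347/512)
  'b': [5/8 + 9/64*3/8, 5/8 + 9/64*5/8) = [347/512, 365/512) <- contains code 2803/4096
  'c': [5/8 + 9/64*5/8, 5/8 + 9/64*1/1) = [365/512, 49/64)
  emit 'b', narrow to [347/512, 365/512)
Step 4: interval [347/512, 365/512), width = 365/512 - 347/512 = 9/256
  'a': [347/512 + 9/256*0/1, 347/512 + 9/256*3/8) = [347/512, 1415/2048) <- contains code 2803/4096
  'b': [347/512 + 9/256*3/8, 347/512 + 9/256*5/8) = [1415/2048, 1433/2048)
  'c': [347/512 + 9/256*5/8, 347/512 + 9/256*1/1) = [1433/2048, 365/512)
  emit 'a', narrow to [347/512, 1415/2048)

Answer: caba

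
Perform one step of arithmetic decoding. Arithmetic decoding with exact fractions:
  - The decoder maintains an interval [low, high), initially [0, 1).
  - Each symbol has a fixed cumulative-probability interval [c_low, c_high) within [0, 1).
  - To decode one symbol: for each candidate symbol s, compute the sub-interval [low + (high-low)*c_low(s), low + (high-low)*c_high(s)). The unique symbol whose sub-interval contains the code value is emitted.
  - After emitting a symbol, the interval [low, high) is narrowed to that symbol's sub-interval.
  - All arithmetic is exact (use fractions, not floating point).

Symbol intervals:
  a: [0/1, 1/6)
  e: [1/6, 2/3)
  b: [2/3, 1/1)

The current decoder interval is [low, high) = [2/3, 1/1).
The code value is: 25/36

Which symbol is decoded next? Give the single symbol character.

Answer: a

Derivation:
Interval width = high − low = 1/1 − 2/3 = 1/3
Scaled code = (code − low) / width = (25/36 − 2/3) / 1/3 = 1/12
  a: [0/1, 1/6) ← scaled code falls here ✓
  e: [1/6, 2/3) 
  b: [2/3, 1/1) 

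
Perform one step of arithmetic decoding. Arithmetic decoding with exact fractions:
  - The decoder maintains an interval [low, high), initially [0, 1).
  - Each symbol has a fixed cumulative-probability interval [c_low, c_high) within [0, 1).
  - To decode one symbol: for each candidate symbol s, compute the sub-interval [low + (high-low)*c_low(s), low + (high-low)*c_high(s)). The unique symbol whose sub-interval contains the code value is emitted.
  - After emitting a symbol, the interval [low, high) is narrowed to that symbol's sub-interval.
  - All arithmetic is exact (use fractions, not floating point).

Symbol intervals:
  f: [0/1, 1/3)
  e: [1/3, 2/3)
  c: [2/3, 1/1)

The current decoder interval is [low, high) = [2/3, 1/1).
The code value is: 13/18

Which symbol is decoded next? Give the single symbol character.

Answer: f

Derivation:
Interval width = high − low = 1/1 − 2/3 = 1/3
Scaled code = (code − low) / width = (13/18 − 2/3) / 1/3 = 1/6
  f: [0/1, 1/3) ← scaled code falls here ✓
  e: [1/3, 2/3) 
  c: [2/3, 1/1) 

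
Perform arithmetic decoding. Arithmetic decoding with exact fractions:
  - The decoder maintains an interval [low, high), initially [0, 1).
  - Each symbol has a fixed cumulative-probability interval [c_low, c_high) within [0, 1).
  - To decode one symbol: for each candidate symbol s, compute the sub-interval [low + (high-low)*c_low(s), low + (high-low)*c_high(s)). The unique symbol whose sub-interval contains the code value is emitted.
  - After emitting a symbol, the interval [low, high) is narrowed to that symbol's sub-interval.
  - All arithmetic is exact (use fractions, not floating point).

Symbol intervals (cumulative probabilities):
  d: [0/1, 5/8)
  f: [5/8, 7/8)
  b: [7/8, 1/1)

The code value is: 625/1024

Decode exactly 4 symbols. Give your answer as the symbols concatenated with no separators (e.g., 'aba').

Answer: dbff

Derivation:
Step 1: interval [0/1, 1/1), width = 1/1 - 0/1 = 1/1
  'd': [0/1 + 1/1*0/1, 0/1 + 1/1*5/8) = [0/1, 5/8) <- contains code 625/1024
  'f': [0/1 + 1/1*5/8, 0/1 + 1/1*7/8) = [5/8, 7/8)
  'b': [0/1 + 1/1*7/8, 0/1 + 1/1*1/1) = [7/8, 1/1)
  emit 'd', narrow to [0/1, 5/8)
Step 2: interval [0/1, 5/8), width = 5/8 - 0/1 = 5/8
  'd': [0/1 + 5/8*0/1, 0/1 + 5/8*5/8) = [0/1, 25/64)
  'f': [0/1 + 5/8*5/8, 0/1 + 5/8*7/8) = [25/64, 35/64)
  'b': [0/1 + 5/8*7/8, 0/1 + 5/8*1/1) = [35/64, 5/8) <- contains code 625/1024
  emit 'b', narrow to [35/64, 5/8)
Step 3: interval [35/64, 5/8), width = 5/8 - 35/64 = 5/64
  'd': [35/64 + 5/64*0/1, 35/64 + 5/64*5/8) = [35/64, 305/512)
  'f': [35/64 + 5/64*5/8, 35/64 + 5/64*7/8) = [305/512, 315/512) <- contains code 625/1024
  'b': [35/64 + 5/64*7/8, 35/64 + 5/64*1/1) = [315/512, 5/8)
  emit 'f', narrow to [305/512, 315/512)
Step 4: interval [305/512, 315/512), width = 315/512 - 305/512 = 5/256
  'd': [305/512 + 5/256*0/1, 305/512 + 5/256*5/8) = [305/512, 1245/2048)
  'f': [305/512 + 5/256*5/8, 305/512 + 5/256*7/8) = [1245/2048, 1255/2048) <- contains code 625/1024
  'b': [305/512 + 5/256*7/8, 305/512 + 5/256*1/1) = [1255/2048, 315/512)
  emit 'f', narrow to [1245/2048, 1255/2048)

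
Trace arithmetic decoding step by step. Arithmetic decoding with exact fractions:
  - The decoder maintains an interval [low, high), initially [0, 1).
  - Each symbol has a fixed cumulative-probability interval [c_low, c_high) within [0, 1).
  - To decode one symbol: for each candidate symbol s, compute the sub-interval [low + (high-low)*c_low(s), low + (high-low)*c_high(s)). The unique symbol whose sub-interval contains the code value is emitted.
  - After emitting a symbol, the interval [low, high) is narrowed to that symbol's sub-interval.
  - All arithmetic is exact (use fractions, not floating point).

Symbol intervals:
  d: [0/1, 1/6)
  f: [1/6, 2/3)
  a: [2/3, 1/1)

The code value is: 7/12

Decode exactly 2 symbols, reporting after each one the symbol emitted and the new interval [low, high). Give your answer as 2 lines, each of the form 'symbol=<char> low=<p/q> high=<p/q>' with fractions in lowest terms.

Answer: symbol=f low=1/6 high=2/3
symbol=a low=1/2 high=2/3

Derivation:
Step 1: interval [0/1, 1/1), width = 1/1 - 0/1 = 1/1
  'd': [0/1 + 1/1*0/1, 0/1 + 1/1*1/6) = [0/1, 1/6)
  'f': [0/1 + 1/1*1/6, 0/1 + 1/1*2/3) = [1/6, 2/3) <- contains code 7/12
  'a': [0/1 + 1/1*2/3, 0/1 + 1/1*1/1) = [2/3, 1/1)
  emit 'f', narrow to [1/6, 2/3)
Step 2: interval [1/6, 2/3), width = 2/3 - 1/6 = 1/2
  'd': [1/6 + 1/2*0/1, 1/6 + 1/2*1/6) = [1/6, 1/4)
  'f': [1/6 + 1/2*1/6, 1/6 + 1/2*2/3) = [1/4, 1/2)
  'a': [1/6 + 1/2*2/3, 1/6 + 1/2*1/1) = [1/2, 2/3) <- contains code 7/12
  emit 'a', narrow to [1/2, 2/3)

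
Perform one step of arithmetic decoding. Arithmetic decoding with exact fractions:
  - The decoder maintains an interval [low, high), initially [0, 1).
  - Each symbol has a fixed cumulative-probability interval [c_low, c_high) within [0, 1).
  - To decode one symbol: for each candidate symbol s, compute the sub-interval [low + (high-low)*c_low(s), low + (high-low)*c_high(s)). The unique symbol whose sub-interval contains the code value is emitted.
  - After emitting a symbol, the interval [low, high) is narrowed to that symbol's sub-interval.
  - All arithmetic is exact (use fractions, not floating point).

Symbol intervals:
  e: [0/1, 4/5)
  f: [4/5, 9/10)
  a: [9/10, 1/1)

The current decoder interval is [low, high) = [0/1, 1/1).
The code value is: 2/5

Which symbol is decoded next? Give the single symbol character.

Answer: e

Derivation:
Interval width = high − low = 1/1 − 0/1 = 1/1
Scaled code = (code − low) / width = (2/5 − 0/1) / 1/1 = 2/5
  e: [0/1, 4/5) ← scaled code falls here ✓
  f: [4/5, 9/10) 
  a: [9/10, 1/1) 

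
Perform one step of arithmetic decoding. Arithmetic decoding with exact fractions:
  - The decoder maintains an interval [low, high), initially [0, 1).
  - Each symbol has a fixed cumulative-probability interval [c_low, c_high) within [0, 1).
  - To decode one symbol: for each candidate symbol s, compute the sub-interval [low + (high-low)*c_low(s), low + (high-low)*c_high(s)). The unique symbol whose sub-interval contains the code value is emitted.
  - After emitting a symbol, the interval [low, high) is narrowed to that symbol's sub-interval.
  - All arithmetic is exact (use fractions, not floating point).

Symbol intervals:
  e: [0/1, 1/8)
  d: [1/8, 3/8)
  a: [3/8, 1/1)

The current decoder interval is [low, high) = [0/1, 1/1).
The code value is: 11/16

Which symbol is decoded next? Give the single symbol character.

Interval width = high − low = 1/1 − 0/1 = 1/1
Scaled code = (code − low) / width = (11/16 − 0/1) / 1/1 = 11/16
  e: [0/1, 1/8) 
  d: [1/8, 3/8) 
  a: [3/8, 1/1) ← scaled code falls here ✓

Answer: a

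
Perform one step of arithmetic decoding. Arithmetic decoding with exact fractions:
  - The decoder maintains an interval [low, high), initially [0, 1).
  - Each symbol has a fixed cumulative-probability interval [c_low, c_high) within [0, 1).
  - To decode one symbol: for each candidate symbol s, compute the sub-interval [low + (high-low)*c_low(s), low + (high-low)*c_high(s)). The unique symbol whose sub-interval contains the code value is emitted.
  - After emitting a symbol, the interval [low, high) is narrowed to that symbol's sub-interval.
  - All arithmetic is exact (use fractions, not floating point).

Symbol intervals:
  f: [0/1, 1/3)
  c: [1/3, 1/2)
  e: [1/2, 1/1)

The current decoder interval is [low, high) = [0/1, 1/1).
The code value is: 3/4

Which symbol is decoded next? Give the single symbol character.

Answer: e

Derivation:
Interval width = high − low = 1/1 − 0/1 = 1/1
Scaled code = (code − low) / width = (3/4 − 0/1) / 1/1 = 3/4
  f: [0/1, 1/3) 
  c: [1/3, 1/2) 
  e: [1/2, 1/1) ← scaled code falls here ✓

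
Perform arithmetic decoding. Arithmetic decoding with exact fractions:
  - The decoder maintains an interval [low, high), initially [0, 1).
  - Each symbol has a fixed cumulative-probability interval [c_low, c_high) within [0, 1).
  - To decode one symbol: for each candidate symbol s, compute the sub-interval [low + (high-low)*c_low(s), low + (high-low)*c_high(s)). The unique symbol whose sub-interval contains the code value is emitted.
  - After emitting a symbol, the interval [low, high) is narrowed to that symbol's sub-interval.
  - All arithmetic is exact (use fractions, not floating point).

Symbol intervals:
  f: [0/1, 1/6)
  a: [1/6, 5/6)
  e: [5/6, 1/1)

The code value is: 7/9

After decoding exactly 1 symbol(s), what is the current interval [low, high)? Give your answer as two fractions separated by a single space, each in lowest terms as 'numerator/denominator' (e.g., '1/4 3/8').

Step 1: interval [0/1, 1/1), width = 1/1 - 0/1 = 1/1
  'f': [0/1 + 1/1*0/1, 0/1 + 1/1*1/6) = [0/1, 1/6)
  'a': [0/1 + 1/1*1/6, 0/1 + 1/1*5/6) = [1/6, 5/6) <- contains code 7/9
  'e': [0/1 + 1/1*5/6, 0/1 + 1/1*1/1) = [5/6, 1/1)
  emit 'a', narrow to [1/6, 5/6)

Answer: 1/6 5/6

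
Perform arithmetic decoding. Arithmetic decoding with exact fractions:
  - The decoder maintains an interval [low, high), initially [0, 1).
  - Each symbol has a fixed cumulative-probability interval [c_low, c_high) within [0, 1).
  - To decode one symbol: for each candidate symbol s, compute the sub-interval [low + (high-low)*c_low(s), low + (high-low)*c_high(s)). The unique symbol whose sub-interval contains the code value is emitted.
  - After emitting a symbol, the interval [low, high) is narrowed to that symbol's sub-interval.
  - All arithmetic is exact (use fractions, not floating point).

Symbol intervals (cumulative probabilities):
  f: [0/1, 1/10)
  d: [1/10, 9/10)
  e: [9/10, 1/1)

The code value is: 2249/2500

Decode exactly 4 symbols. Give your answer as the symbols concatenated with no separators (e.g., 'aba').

Answer: deee

Derivation:
Step 1: interval [0/1, 1/1), width = 1/1 - 0/1 = 1/1
  'f': [0/1 + 1/1*0/1, 0/1 + 1/1*1/10) = [0/1, 1/10)
  'd': [0/1 + 1/1*1/10, 0/1 + 1/1*9/10) = [1/10, 9/10) <- contains code 2249/2500
  'e': [0/1 + 1/1*9/10, 0/1 + 1/1*1/1) = [9/10, 1/1)
  emit 'd', narrow to [1/10, 9/10)
Step 2: interval [1/10, 9/10), width = 9/10 - 1/10 = 4/5
  'f': [1/10 + 4/5*0/1, 1/10 + 4/5*1/10) = [1/10, 9/50)
  'd': [1/10 + 4/5*1/10, 1/10 + 4/5*9/10) = [9/50, 41/50)
  'e': [1/10 + 4/5*9/10, 1/10 + 4/5*1/1) = [41/50, 9/10) <- contains code 2249/2500
  emit 'e', narrow to [41/50, 9/10)
Step 3: interval [41/50, 9/10), width = 9/10 - 41/50 = 2/25
  'f': [41/50 + 2/25*0/1, 41/50 + 2/25*1/10) = [41/50, 207/250)
  'd': [41/50 + 2/25*1/10, 41/50 + 2/25*9/10) = [207/250, 223/250)
  'e': [41/50 + 2/25*9/10, 41/50 + 2/25*1/1) = [223/250, 9/10) <- contains code 2249/2500
  emit 'e', narrow to [223/250, 9/10)
Step 4: interval [223/250, 9/10), width = 9/10 - 223/250 = 1/125
  'f': [223/250 + 1/125*0/1, 223/250 + 1/125*1/10) = [223/250, 558/625)
  'd': [223/250 + 1/125*1/10, 223/250 + 1/125*9/10) = [558/625, 562/625)
  'e': [223/250 + 1/125*9/10, 223/250 + 1/125*1/1) = [562/625, 9/10) <- contains code 2249/2500
  emit 'e', narrow to [562/625, 9/10)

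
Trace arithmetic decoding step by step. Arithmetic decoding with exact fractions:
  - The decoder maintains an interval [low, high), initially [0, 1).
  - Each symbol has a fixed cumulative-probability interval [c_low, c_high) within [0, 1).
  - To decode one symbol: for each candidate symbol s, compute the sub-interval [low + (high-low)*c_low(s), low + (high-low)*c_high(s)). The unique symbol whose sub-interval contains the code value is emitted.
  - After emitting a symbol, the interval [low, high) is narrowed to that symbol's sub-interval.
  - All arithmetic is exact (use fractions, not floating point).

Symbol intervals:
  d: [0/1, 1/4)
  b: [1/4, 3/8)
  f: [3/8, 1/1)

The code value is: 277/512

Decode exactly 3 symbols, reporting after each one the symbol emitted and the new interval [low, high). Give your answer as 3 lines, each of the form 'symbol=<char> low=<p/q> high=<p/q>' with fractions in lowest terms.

Answer: symbol=f low=3/8 high=1/1
symbol=b low=17/32 high=39/64
symbol=d low=17/32 high=141/256

Derivation:
Step 1: interval [0/1, 1/1), width = 1/1 - 0/1 = 1/1
  'd': [0/1 + 1/1*0/1, 0/1 + 1/1*1/4) = [0/1, 1/4)
  'b': [0/1 + 1/1*1/4, 0/1 + 1/1*3/8) = [1/4, 3/8)
  'f': [0/1 + 1/1*3/8, 0/1 + 1/1*1/1) = [3/8, 1/1) <- contains code 277/512
  emit 'f', narrow to [3/8, 1/1)
Step 2: interval [3/8, 1/1), width = 1/1 - 3/8 = 5/8
  'd': [3/8 + 5/8*0/1, 3/8 + 5/8*1/4) = [3/8, 17/32)
  'b': [3/8 + 5/8*1/4, 3/8 + 5/8*3/8) = [17/32, 39/64) <- contains code 277/512
  'f': [3/8 + 5/8*3/8, 3/8 + 5/8*1/1) = [39/64, 1/1)
  emit 'b', narrow to [17/32, 39/64)
Step 3: interval [17/32, 39/64), width = 39/64 - 17/32 = 5/64
  'd': [17/32 + 5/64*0/1, 17/32 + 5/64*1/4) = [17/32, 141/256) <- contains code 277/512
  'b': [17/32 + 5/64*1/4, 17/32 + 5/64*3/8) = [141/256, 287/512)
  'f': [17/32 + 5/64*3/8, 17/32 + 5/64*1/1) = [287/512, 39/64)
  emit 'd', narrow to [17/32, 141/256)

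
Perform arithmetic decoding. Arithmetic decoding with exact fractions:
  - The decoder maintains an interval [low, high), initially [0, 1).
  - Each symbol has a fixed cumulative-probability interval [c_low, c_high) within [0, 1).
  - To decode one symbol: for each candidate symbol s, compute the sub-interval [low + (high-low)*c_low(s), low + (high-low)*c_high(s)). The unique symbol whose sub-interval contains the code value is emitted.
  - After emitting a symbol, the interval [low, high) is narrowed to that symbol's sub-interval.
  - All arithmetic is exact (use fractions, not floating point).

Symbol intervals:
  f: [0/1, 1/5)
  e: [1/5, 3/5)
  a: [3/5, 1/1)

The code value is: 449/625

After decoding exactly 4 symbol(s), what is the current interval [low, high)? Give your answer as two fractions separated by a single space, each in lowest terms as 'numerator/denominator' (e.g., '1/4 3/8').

Answer: 89/125 453/625

Derivation:
Step 1: interval [0/1, 1/1), width = 1/1 - 0/1 = 1/1
  'f': [0/1 + 1/1*0/1, 0/1 + 1/1*1/5) = [0/1, 1/5)
  'e': [0/1 + 1/1*1/5, 0/1 + 1/1*3/5) = [1/5, 3/5)
  'a': [0/1 + 1/1*3/5, 0/1 + 1/1*1/1) = [3/5, 1/1) <- contains code 449/625
  emit 'a', narrow to [3/5, 1/1)
Step 2: interval [3/5, 1/1), width = 1/1 - 3/5 = 2/5
  'f': [3/5 + 2/5*0/1, 3/5 + 2/5*1/5) = [3/5, 17/25)
  'e': [3/5 + 2/5*1/5, 3/5 + 2/5*3/5) = [17/25, 21/25) <- contains code 449/625
  'a': [3/5 + 2/5*3/5, 3/5 + 2/5*1/1) = [21/25, 1/1)
  emit 'e', narrow to [17/25, 21/25)
Step 3: interval [17/25, 21/25), width = 21/25 - 17/25 = 4/25
  'f': [17/25 + 4/25*0/1, 17/25 + 4/25*1/5) = [17/25, 89/125)
  'e': [17/25 + 4/25*1/5, 17/25 + 4/25*3/5) = [89/125, 97/125) <- contains code 449/625
  'a': [17/25 + 4/25*3/5, 17/25 + 4/25*1/1) = [97/125, 21/25)
  emit 'e', narrow to [89/125, 97/125)
Step 4: interval [89/125, 97/125), width = 97/125 - 89/125 = 8/125
  'f': [89/125 + 8/125*0/1, 89/125 + 8/125*1/5) = [89/125, 453/625) <- contains code 449/625
  'e': [89/125 + 8/125*1/5, 89/125 + 8/125*3/5) = [453/625, 469/625)
  'a': [89/125 + 8/125*3/5, 89/125 + 8/125*1/1) = [469/625, 97/125)
  emit 'f', narrow to [89/125, 453/625)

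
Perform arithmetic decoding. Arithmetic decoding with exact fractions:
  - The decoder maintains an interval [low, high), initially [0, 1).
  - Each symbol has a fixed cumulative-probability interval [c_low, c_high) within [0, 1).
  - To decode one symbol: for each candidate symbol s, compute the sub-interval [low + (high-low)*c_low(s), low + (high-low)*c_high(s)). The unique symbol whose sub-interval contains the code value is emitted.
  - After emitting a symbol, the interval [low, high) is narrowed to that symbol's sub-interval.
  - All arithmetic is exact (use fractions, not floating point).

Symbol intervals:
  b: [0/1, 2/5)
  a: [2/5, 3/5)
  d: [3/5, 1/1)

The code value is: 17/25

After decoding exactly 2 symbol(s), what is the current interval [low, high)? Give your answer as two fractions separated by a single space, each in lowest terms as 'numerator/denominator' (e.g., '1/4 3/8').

Step 1: interval [0/1, 1/1), width = 1/1 - 0/1 = 1/1
  'b': [0/1 + 1/1*0/1, 0/1 + 1/1*2/5) = [0/1, 2/5)
  'a': [0/1 + 1/1*2/5, 0/1 + 1/1*3/5) = [2/5, 3/5)
  'd': [0/1 + 1/1*3/5, 0/1 + 1/1*1/1) = [3/5, 1/1) <- contains code 17/25
  emit 'd', narrow to [3/5, 1/1)
Step 2: interval [3/5, 1/1), width = 1/1 - 3/5 = 2/5
  'b': [3/5 + 2/5*0/1, 3/5 + 2/5*2/5) = [3/5, 19/25) <- contains code 17/25
  'a': [3/5 + 2/5*2/5, 3/5 + 2/5*3/5) = [19/25, 21/25)
  'd': [3/5 + 2/5*3/5, 3/5 + 2/5*1/1) = [21/25, 1/1)
  emit 'b', narrow to [3/5, 19/25)

Answer: 3/5 19/25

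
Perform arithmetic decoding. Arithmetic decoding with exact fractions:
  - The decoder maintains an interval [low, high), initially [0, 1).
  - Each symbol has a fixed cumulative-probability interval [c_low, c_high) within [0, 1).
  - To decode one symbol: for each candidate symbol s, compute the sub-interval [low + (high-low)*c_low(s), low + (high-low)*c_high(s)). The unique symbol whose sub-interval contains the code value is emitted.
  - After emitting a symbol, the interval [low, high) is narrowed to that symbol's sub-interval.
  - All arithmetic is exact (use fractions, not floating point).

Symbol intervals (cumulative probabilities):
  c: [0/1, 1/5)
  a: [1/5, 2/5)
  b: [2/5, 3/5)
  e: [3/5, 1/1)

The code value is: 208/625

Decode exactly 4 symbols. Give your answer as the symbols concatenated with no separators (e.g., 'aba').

Answer: aece

Derivation:
Step 1: interval [0/1, 1/1), width = 1/1 - 0/1 = 1/1
  'c': [0/1 + 1/1*0/1, 0/1 + 1/1*1/5) = [0/1, 1/5)
  'a': [0/1 + 1/1*1/5, 0/1 + 1/1*2/5) = [1/5, 2/5) <- contains code 208/625
  'b': [0/1 + 1/1*2/5, 0/1 + 1/1*3/5) = [2/5, 3/5)
  'e': [0/1 + 1/1*3/5, 0/1 + 1/1*1/1) = [3/5, 1/1)
  emit 'a', narrow to [1/5, 2/5)
Step 2: interval [1/5, 2/5), width = 2/5 - 1/5 = 1/5
  'c': [1/5 + 1/5*0/1, 1/5 + 1/5*1/5) = [1/5, 6/25)
  'a': [1/5 + 1/5*1/5, 1/5 + 1/5*2/5) = [6/25, 7/25)
  'b': [1/5 + 1/5*2/5, 1/5 + 1/5*3/5) = [7/25, 8/25)
  'e': [1/5 + 1/5*3/5, 1/5 + 1/5*1/1) = [8/25, 2/5) <- contains code 208/625
  emit 'e', narrow to [8/25, 2/5)
Step 3: interval [8/25, 2/5), width = 2/5 - 8/25 = 2/25
  'c': [8/25 + 2/25*0/1, 8/25 + 2/25*1/5) = [8/25, 42/125) <- contains code 208/625
  'a': [8/25 + 2/25*1/5, 8/25 + 2/25*2/5) = [42/125, 44/125)
  'b': [8/25 + 2/25*2/5, 8/25 + 2/25*3/5) = [44/125, 46/125)
  'e': [8/25 + 2/25*3/5, 8/25 + 2/25*1/1) = [46/125, 2/5)
  emit 'c', narrow to [8/25, 42/125)
Step 4: interval [8/25, 42/125), width = 42/125 - 8/25 = 2/125
  'c': [8/25 + 2/125*0/1, 8/25 + 2/125*1/5) = [8/25, 202/625)
  'a': [8/25 + 2/125*1/5, 8/25 + 2/125*2/5) = [202/625, 204/625)
  'b': [8/25 + 2/125*2/5, 8/25 + 2/125*3/5) = [204/625, 206/625)
  'e': [8/25 + 2/125*3/5, 8/25 + 2/125*1/1) = [206/625, 42/125) <- contains code 208/625
  emit 'e', narrow to [206/625, 42/125)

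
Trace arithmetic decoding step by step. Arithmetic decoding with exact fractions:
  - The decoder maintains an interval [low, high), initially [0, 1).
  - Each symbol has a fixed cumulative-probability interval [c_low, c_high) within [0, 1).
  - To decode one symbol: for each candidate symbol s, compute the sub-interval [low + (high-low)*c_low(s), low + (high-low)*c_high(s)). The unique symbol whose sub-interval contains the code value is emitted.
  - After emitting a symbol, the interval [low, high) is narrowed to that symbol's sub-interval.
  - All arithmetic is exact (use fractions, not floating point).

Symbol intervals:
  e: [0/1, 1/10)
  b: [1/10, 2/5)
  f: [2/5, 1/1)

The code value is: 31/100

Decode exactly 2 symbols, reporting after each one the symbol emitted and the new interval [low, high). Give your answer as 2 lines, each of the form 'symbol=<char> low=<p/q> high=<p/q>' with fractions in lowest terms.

Step 1: interval [0/1, 1/1), width = 1/1 - 0/1 = 1/1
  'e': [0/1 + 1/1*0/1, 0/1 + 1/1*1/10) = [0/1, 1/10)
  'b': [0/1 + 1/1*1/10, 0/1 + 1/1*2/5) = [1/10, 2/5) <- contains code 31/100
  'f': [0/1 + 1/1*2/5, 0/1 + 1/1*1/1) = [2/5, 1/1)
  emit 'b', narrow to [1/10, 2/5)
Step 2: interval [1/10, 2/5), width = 2/5 - 1/10 = 3/10
  'e': [1/10 + 3/10*0/1, 1/10 + 3/10*1/10) = [1/10, 13/100)
  'b': [1/10 + 3/10*1/10, 1/10 + 3/10*2/5) = [13/100, 11/50)
  'f': [1/10 + 3/10*2/5, 1/10 + 3/10*1/1) = [11/50, 2/5) <- contains code 31/100
  emit 'f', narrow to [11/50, 2/5)

Answer: symbol=b low=1/10 high=2/5
symbol=f low=11/50 high=2/5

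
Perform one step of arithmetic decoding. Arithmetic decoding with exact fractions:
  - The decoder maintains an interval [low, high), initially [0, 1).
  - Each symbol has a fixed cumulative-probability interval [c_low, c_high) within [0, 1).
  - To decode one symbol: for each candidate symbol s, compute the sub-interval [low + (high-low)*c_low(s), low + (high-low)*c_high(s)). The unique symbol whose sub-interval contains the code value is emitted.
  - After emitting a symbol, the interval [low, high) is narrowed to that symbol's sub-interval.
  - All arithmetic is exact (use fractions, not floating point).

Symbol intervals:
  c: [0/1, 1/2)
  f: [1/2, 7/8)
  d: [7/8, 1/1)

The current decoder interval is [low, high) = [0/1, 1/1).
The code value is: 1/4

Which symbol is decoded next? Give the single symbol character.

Interval width = high − low = 1/1 − 0/1 = 1/1
Scaled code = (code − low) / width = (1/4 − 0/1) / 1/1 = 1/4
  c: [0/1, 1/2) ← scaled code falls here ✓
  f: [1/2, 7/8) 
  d: [7/8, 1/1) 

Answer: c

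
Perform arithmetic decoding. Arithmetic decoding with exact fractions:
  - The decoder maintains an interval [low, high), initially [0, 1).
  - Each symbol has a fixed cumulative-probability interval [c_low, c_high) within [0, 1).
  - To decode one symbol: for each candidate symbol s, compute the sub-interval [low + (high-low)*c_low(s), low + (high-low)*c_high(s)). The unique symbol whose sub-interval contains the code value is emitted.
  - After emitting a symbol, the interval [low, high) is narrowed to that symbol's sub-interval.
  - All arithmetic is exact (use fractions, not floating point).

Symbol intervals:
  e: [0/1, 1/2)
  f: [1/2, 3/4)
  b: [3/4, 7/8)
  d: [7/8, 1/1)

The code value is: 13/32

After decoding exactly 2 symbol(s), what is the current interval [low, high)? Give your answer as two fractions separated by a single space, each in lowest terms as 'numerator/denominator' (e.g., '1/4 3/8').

Step 1: interval [0/1, 1/1), width = 1/1 - 0/1 = 1/1
  'e': [0/1 + 1/1*0/1, 0/1 + 1/1*1/2) = [0/1, 1/2) <- contains code 13/32
  'f': [0/1 + 1/1*1/2, 0/1 + 1/1*3/4) = [1/2, 3/4)
  'b': [0/1 + 1/1*3/4, 0/1 + 1/1*7/8) = [3/4, 7/8)
  'd': [0/1 + 1/1*7/8, 0/1 + 1/1*1/1) = [7/8, 1/1)
  emit 'e', narrow to [0/1, 1/2)
Step 2: interval [0/1, 1/2), width = 1/2 - 0/1 = 1/2
  'e': [0/1 + 1/2*0/1, 0/1 + 1/2*1/2) = [0/1, 1/4)
  'f': [0/1 + 1/2*1/2, 0/1 + 1/2*3/4) = [1/4, 3/8)
  'b': [0/1 + 1/2*3/4, 0/1 + 1/2*7/8) = [3/8, 7/16) <- contains code 13/32
  'd': [0/1 + 1/2*7/8, 0/1 + 1/2*1/1) = [7/16, 1/2)
  emit 'b', narrow to [3/8, 7/16)

Answer: 3/8 7/16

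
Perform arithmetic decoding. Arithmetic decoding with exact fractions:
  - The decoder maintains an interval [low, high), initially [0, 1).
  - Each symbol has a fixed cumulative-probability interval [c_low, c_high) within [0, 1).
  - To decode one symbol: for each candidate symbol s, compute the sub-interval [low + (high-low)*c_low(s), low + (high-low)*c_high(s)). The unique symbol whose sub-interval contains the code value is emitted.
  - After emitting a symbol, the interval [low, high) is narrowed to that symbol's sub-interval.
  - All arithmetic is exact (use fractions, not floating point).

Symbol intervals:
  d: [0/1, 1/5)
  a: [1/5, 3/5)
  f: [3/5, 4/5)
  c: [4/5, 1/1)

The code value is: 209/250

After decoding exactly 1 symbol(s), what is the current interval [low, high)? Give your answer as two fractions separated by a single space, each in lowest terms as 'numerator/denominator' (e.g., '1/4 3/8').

Step 1: interval [0/1, 1/1), width = 1/1 - 0/1 = 1/1
  'd': [0/1 + 1/1*0/1, 0/1 + 1/1*1/5) = [0/1, 1/5)
  'a': [0/1 + 1/1*1/5, 0/1 + 1/1*3/5) = [1/5, 3/5)
  'f': [0/1 + 1/1*3/5, 0/1 + 1/1*4/5) = [3/5, 4/5)
  'c': [0/1 + 1/1*4/5, 0/1 + 1/1*1/1) = [4/5, 1/1) <- contains code 209/250
  emit 'c', narrow to [4/5, 1/1)

Answer: 4/5 1/1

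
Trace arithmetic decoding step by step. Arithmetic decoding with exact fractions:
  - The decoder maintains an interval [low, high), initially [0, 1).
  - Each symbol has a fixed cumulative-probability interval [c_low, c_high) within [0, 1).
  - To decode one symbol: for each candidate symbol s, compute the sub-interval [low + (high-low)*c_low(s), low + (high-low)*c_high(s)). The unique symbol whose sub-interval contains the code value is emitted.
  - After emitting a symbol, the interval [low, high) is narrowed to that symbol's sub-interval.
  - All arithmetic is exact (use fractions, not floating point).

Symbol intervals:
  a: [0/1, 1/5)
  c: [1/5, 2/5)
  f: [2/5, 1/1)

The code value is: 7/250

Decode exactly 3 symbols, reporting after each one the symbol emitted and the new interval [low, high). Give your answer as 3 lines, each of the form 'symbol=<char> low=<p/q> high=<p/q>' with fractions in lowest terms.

Step 1: interval [0/1, 1/1), width = 1/1 - 0/1 = 1/1
  'a': [0/1 + 1/1*0/1, 0/1 + 1/1*1/5) = [0/1, 1/5) <- contains code 7/250
  'c': [0/1 + 1/1*1/5, 0/1 + 1/1*2/5) = [1/5, 2/5)
  'f': [0/1 + 1/1*2/5, 0/1 + 1/1*1/1) = [2/5, 1/1)
  emit 'a', narrow to [0/1, 1/5)
Step 2: interval [0/1, 1/5), width = 1/5 - 0/1 = 1/5
  'a': [0/1 + 1/5*0/1, 0/1 + 1/5*1/5) = [0/1, 1/25) <- contains code 7/250
  'c': [0/1 + 1/5*1/5, 0/1 + 1/5*2/5) = [1/25, 2/25)
  'f': [0/1 + 1/5*2/5, 0/1 + 1/5*1/1) = [2/25, 1/5)
  emit 'a', narrow to [0/1, 1/25)
Step 3: interval [0/1, 1/25), width = 1/25 - 0/1 = 1/25
  'a': [0/1 + 1/25*0/1, 0/1 + 1/25*1/5) = [0/1, 1/125)
  'c': [0/1 + 1/25*1/5, 0/1 + 1/25*2/5) = [1/125, 2/125)
  'f': [0/1 + 1/25*2/5, 0/1 + 1/25*1/1) = [2/125, 1/25) <- contains code 7/250
  emit 'f', narrow to [2/125, 1/25)

Answer: symbol=a low=0/1 high=1/5
symbol=a low=0/1 high=1/25
symbol=f low=2/125 high=1/25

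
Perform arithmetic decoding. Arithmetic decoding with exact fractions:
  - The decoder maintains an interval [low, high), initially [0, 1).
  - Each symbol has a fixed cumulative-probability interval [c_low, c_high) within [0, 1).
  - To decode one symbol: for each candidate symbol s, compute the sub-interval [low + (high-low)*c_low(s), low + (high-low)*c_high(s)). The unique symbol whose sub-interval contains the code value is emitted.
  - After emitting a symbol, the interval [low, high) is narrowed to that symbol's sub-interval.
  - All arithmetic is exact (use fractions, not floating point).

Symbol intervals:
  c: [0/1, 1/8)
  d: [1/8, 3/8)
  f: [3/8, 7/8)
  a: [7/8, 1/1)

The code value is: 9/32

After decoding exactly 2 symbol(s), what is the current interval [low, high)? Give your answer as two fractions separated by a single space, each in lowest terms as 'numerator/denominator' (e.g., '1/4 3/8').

Answer: 7/32 11/32

Derivation:
Step 1: interval [0/1, 1/1), width = 1/1 - 0/1 = 1/1
  'c': [0/1 + 1/1*0/1, 0/1 + 1/1*1/8) = [0/1, 1/8)
  'd': [0/1 + 1/1*1/8, 0/1 + 1/1*3/8) = [1/8, 3/8) <- contains code 9/32
  'f': [0/1 + 1/1*3/8, 0/1 + 1/1*7/8) = [3/8, 7/8)
  'a': [0/1 + 1/1*7/8, 0/1 + 1/1*1/1) = [7/8, 1/1)
  emit 'd', narrow to [1/8, 3/8)
Step 2: interval [1/8, 3/8), width = 3/8 - 1/8 = 1/4
  'c': [1/8 + 1/4*0/1, 1/8 + 1/4*1/8) = [1/8, 5/32)
  'd': [1/8 + 1/4*1/8, 1/8 + 1/4*3/8) = [5/32, 7/32)
  'f': [1/8 + 1/4*3/8, 1/8 + 1/4*7/8) = [7/32, 11/32) <- contains code 9/32
  'a': [1/8 + 1/4*7/8, 1/8 + 1/4*1/1) = [11/32, 3/8)
  emit 'f', narrow to [7/32, 11/32)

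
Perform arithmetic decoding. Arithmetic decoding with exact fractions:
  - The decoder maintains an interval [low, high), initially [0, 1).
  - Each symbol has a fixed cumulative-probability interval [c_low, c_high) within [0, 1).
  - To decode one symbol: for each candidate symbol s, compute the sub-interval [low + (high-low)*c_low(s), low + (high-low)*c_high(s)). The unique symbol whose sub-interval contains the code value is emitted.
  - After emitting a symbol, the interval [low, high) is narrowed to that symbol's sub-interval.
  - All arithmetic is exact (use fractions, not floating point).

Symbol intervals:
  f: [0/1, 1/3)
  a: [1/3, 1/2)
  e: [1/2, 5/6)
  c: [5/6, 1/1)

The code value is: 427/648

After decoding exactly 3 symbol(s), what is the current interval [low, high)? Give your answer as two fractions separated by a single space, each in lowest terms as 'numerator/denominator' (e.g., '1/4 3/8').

Answer: 71/108 2/3

Derivation:
Step 1: interval [0/1, 1/1), width = 1/1 - 0/1 = 1/1
  'f': [0/1 + 1/1*0/1, 0/1 + 1/1*1/3) = [0/1, 1/3)
  'a': [0/1 + 1/1*1/3, 0/1 + 1/1*1/2) = [1/3, 1/2)
  'e': [0/1 + 1/1*1/2, 0/1 + 1/1*5/6) = [1/2, 5/6) <- contains code 427/648
  'c': [0/1 + 1/1*5/6, 0/1 + 1/1*1/1) = [5/6, 1/1)
  emit 'e', narrow to [1/2, 5/6)
Step 2: interval [1/2, 5/6), width = 5/6 - 1/2 = 1/3
  'f': [1/2 + 1/3*0/1, 1/2 + 1/3*1/3) = [1/2, 11/18)
  'a': [1/2 + 1/3*1/3, 1/2 + 1/3*1/2) = [11/18, 2/3) <- contains code 427/648
  'e': [1/2 + 1/3*1/2, 1/2 + 1/3*5/6) = [2/3, 7/9)
  'c': [1/2 + 1/3*5/6, 1/2 + 1/3*1/1) = [7/9, 5/6)
  emit 'a', narrow to [11/18, 2/3)
Step 3: interval [11/18, 2/3), width = 2/3 - 11/18 = 1/18
  'f': [11/18 + 1/18*0/1, 11/18 + 1/18*1/3) = [11/18, 17/27)
  'a': [11/18 + 1/18*1/3, 11/18 + 1/18*1/2) = [17/27, 23/36)
  'e': [11/18 + 1/18*1/2, 11/18 + 1/18*5/6) = [23/36, 71/108)
  'c': [11/18 + 1/18*5/6, 11/18 + 1/18*1/1) = [71/108, 2/3) <- contains code 427/648
  emit 'c', narrow to [71/108, 2/3)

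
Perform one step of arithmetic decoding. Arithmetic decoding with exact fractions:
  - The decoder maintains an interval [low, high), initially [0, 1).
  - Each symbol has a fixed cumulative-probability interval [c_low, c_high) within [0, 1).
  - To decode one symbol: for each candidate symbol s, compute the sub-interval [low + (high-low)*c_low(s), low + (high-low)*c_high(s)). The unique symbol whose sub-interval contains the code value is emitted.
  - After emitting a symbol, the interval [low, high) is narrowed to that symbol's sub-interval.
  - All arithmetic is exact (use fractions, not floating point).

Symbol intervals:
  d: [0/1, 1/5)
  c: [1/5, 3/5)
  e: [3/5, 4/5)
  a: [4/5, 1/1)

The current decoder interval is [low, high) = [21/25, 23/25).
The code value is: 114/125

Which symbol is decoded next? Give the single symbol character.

Answer: a

Derivation:
Interval width = high − low = 23/25 − 21/25 = 2/25
Scaled code = (code − low) / width = (114/125 − 21/25) / 2/25 = 9/10
  d: [0/1, 1/5) 
  c: [1/5, 3/5) 
  e: [3/5, 4/5) 
  a: [4/5, 1/1) ← scaled code falls here ✓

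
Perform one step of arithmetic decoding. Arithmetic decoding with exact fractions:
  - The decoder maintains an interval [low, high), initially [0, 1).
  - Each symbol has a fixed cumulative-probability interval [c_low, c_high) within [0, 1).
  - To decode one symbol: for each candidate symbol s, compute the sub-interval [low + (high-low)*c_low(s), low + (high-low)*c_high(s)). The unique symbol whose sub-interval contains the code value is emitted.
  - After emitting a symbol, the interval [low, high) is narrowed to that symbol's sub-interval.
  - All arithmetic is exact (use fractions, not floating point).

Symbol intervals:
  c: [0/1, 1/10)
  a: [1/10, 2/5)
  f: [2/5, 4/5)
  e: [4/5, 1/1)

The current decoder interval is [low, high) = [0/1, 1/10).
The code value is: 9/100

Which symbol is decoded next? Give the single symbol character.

Answer: e

Derivation:
Interval width = high − low = 1/10 − 0/1 = 1/10
Scaled code = (code − low) / width = (9/100 − 0/1) / 1/10 = 9/10
  c: [0/1, 1/10) 
  a: [1/10, 2/5) 
  f: [2/5, 4/5) 
  e: [4/5, 1/1) ← scaled code falls here ✓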